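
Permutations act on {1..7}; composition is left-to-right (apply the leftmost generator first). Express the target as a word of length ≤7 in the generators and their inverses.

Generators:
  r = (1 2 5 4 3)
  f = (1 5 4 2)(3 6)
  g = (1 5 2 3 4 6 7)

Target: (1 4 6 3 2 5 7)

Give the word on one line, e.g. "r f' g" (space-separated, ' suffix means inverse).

r' f' r f' g

  after r': (1 3 4 5 2)
  after f': (1 6 3 5 4)
  after r: (1 6)(2 5 3 4)
  after f': (1 3 5 6 2)
  after g: (1 4 6 3 2 5 7)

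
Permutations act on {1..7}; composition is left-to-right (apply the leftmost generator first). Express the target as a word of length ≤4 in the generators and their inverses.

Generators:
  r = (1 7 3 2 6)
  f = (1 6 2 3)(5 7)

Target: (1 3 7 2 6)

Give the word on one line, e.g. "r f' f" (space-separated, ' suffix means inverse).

r' f f

  after r': (1 6 2 3 7)
  after f: (1 2)(3 5 7 6)
  after f: (1 3 7 2 6)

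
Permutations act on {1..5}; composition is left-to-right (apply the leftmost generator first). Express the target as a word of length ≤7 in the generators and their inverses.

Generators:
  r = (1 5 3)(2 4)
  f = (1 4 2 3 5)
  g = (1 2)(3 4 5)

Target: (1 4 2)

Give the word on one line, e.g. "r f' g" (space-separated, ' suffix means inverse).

  after r': (1 3 5)(2 4)
  after g: (1 4)(2 5)
  after f': (2 3)(4 5)
  after g': (1 2 5 3)
  after r': (1 4 2)

r' g f' g' r'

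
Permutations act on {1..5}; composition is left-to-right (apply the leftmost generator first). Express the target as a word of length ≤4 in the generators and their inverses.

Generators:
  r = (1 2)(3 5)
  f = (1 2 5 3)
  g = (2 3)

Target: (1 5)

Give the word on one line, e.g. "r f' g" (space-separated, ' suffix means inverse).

  after r: (1 2)(3 5)
  after g': (1 3 5 2)
  after r': (1 5)

r g' r'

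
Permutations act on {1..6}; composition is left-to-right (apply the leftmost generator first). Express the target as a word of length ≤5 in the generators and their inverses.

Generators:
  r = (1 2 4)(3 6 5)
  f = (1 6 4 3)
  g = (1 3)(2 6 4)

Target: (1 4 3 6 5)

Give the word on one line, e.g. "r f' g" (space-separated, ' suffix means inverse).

  after g': (1 3)(2 4 6)
  after g': (2 6 4)
  after f': (1 3 4 2)
  after r: (1 6 5 3)
  after f: (1 4 3 6 5)

g' g' f' r f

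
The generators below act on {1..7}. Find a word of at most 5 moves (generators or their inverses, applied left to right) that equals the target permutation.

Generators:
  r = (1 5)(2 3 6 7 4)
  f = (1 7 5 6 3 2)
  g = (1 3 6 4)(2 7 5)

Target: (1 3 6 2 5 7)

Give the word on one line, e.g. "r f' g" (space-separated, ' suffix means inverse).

  after f: (1 7 5 6 3 2)
  after r': (1 6 2 5 3 4 7)
  after g': (1 3 6 5)(2 7 4)
  after r': (1 2 6)
  after f': (1 3 6 2 5 7)

f r' g' r' f'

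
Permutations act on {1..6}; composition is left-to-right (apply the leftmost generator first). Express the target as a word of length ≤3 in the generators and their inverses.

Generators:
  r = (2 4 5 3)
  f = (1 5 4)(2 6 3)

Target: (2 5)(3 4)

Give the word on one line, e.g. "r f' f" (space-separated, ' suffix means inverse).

  after r': (2 3 5 4)
  after r': (2 5)(3 4)

r' r'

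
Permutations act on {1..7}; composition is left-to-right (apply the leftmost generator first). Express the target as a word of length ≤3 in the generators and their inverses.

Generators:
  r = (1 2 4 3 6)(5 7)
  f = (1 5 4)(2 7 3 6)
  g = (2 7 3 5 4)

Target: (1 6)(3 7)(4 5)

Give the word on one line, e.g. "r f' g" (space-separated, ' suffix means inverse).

  after f': (1 4 5)(2 6 3 7)
  after r: (1 3 5 2)(4 7)
  after r: (1 6)(3 7)(4 5)

f' r r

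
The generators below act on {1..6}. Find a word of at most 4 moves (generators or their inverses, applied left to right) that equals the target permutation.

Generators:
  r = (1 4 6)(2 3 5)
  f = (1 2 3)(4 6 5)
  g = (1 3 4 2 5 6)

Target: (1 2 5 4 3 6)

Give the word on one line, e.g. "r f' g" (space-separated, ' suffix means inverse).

  after f: (1 2 3)(4 6 5)
  after f: (1 3 2)(4 5 6)
  after g': (2 6 3 4)
  after f: (1 2 5 4 3 6)

f f g' f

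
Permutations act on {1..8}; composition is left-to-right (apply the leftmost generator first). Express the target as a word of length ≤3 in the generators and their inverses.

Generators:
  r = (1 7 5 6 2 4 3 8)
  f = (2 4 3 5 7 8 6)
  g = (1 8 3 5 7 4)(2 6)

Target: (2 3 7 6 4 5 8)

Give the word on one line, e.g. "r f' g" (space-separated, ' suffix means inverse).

  after f: (2 4 3 5 7 8 6)
  after f: (2 3 7 6 4 5 8)

f f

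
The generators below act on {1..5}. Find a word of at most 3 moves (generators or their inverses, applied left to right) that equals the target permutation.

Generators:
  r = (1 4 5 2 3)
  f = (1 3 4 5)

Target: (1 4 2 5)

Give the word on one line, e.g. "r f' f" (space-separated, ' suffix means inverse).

  after f': (1 5 4 3)
  after r': (1 4 2 5)

f' r'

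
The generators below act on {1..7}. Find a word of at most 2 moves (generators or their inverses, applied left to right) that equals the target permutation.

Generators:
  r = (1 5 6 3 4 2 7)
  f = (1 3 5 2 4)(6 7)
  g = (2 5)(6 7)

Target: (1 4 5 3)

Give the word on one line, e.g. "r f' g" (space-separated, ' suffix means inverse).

f' g'

  after f': (1 4 2 5 3)(6 7)
  after g': (1 4 5 3)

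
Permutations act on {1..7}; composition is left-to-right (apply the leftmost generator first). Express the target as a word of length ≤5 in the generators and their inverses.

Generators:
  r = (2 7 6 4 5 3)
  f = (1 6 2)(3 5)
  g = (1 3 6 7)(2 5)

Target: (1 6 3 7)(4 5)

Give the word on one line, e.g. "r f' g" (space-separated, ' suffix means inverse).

  after f: (1 6 2)(3 5)
  after g: (1 7)(2 3)(5 6)
  after r: (1 6 3 7)(4 5)

f g r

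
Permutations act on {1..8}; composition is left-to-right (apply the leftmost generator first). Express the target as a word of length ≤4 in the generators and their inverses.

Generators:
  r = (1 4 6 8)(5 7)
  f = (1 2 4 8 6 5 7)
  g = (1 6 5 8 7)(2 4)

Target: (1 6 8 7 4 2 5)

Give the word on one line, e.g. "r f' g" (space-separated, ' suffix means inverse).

  after g: (1 6 5 8 7)(2 4)
  after f: (1 5 6 7 2 8)
  after g': (1 6 8 7 4 2 5)

g f g'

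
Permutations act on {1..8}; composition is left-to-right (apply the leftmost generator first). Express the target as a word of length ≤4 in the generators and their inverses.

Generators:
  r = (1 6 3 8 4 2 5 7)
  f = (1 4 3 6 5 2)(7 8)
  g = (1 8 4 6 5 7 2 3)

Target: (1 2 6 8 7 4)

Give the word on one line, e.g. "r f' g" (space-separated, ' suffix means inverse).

g' r f g

  after g': (1 3 2 7 5 6 4 8)
  after r: (1 8 6 2)(3 5)
  after f: (1 7 8 5 6)(2 4 3)
  after g: (1 2 6 8 7 4)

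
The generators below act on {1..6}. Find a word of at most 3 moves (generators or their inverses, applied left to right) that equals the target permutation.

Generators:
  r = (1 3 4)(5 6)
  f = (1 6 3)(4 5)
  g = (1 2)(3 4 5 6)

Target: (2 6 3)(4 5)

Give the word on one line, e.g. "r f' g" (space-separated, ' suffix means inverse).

g' f' g'

  after g': (1 2)(3 6 5 4)
  after f': (1 2 3)(4 6)
  after g': (2 6 3)(4 5)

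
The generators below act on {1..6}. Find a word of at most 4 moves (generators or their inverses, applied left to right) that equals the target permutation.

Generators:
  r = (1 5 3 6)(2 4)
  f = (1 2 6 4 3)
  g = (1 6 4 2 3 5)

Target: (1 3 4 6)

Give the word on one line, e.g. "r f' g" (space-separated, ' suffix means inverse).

  after r': (1 6 3 5)(2 4)
  after g': (2 6)
  after f': (1 3 4 6)

r' g' f'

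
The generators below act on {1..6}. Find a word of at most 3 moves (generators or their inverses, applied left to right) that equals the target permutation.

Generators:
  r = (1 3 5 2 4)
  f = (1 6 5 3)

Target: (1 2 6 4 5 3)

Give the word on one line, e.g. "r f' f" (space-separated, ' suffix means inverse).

  after r': (1 4 2 5 3)
  after f': (1 4 2 6)
  after r': (1 2 6 4 5 3)

r' f' r'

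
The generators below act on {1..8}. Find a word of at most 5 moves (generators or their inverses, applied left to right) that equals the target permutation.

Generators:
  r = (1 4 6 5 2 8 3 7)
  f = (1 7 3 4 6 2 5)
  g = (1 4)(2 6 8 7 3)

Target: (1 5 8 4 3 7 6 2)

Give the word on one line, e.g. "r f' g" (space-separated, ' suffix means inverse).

f' r f

  after f': (1 5 2 6 4 3 7)
  after r: (1 2 5 8 3)(4 7)
  after f: (1 5 8 4 3 7 6 2)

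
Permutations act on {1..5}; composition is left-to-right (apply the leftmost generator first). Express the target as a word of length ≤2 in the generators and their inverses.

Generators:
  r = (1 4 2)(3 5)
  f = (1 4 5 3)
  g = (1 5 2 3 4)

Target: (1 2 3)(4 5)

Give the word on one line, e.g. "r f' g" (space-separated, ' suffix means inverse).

  after g': (1 4 3 2 5)
  after r: (1 2 3)(4 5)

g' r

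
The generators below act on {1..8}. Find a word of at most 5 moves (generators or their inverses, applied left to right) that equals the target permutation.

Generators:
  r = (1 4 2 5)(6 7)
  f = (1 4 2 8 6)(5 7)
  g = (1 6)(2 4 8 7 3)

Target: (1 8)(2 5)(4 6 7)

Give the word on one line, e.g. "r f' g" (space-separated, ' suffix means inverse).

  after r: (1 4 2 5)(6 7)
  after f: (1 2 7)(4 8 6 5)
  after f: (1 8)(2 5)(4 6 7)

r f f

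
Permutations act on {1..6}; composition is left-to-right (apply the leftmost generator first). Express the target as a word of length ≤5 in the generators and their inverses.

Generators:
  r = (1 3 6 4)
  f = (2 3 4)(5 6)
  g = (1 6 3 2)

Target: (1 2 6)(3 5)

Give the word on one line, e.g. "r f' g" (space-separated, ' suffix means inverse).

r f' r'

  after r: (1 3 6 4)
  after f': (1 2 4)(3 5 6)
  after r': (1 2 6)(3 5)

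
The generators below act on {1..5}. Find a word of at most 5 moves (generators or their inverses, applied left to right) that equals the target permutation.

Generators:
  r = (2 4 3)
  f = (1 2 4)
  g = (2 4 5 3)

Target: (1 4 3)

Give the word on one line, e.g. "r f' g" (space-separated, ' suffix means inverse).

  after f': (1 4 2)
  after r: (1 3 2)
  after r: (1 2)(3 4)
  after f: (1 4 3)

f' r r f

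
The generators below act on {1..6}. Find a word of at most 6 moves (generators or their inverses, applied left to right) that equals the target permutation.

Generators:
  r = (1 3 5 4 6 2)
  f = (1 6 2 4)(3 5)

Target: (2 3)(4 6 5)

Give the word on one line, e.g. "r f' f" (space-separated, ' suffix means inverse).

  after r: (1 3 5 4 6 2)
  after r: (1 5 6)(2 3 4)
  after r: (1 4)(2 5)(3 6)
  after f: (2 3)(4 6 5)

r r r f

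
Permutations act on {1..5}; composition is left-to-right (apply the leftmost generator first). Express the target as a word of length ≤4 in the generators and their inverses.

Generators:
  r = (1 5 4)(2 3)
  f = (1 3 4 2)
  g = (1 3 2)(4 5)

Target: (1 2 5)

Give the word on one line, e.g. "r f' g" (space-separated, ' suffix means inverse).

  after g: (1 3 2)(4 5)
  after r: (1 2 5)

g r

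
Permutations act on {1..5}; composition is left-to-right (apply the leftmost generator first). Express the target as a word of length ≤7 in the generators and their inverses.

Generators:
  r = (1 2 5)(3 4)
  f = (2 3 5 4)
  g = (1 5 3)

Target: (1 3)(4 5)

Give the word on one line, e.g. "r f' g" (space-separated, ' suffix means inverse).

  after r': (1 5 2)(3 4)
  after g': (2 3 4 5)
  after r: (1 2 4)
  after f': (1 4)(2 5 3)
  after r': (1 3)(4 5)

r' g' r f' r'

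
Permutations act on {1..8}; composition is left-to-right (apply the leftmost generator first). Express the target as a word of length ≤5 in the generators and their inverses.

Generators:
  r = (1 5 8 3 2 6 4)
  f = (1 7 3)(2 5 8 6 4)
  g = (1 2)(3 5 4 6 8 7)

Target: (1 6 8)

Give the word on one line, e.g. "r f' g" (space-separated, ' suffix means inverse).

  after g: (1 2)(3 5 4 6 8 7)
  after r: (1 6 3 8 7 2 5)
  after g: (1 8 3 7)(2 4 6 5)
  after f: (1 6 8)

g r g f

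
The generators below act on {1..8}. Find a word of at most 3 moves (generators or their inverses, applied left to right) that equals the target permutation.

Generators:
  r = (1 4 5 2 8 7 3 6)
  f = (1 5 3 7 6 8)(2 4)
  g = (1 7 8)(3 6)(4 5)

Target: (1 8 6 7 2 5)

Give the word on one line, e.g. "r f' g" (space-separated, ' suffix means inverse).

g r'

  after g: (1 7 8)(3 6)(4 5)
  after r': (1 8 6 7 2 5)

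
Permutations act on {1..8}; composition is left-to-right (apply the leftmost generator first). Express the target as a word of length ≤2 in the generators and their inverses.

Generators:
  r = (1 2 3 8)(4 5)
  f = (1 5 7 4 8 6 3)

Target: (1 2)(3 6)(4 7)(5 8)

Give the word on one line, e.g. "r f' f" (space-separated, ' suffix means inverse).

  after r: (1 2 3 8)(4 5)
  after f: (1 2)(3 6)(4 7)(5 8)

r f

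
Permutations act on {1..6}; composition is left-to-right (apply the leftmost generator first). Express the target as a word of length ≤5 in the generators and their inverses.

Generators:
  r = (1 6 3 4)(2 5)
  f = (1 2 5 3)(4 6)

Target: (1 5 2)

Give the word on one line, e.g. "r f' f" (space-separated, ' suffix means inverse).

r' r' f'

  after r': (1 4 3 6)(2 5)
  after r': (1 3)(4 6)
  after f': (1 5 2)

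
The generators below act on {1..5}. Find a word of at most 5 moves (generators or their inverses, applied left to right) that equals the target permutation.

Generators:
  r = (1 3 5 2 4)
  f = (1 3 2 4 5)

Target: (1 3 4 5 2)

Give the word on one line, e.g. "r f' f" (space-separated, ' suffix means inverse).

f r f' r' f'

  after f: (1 3 2 4 5)
  after r: (1 5 3 4 2)
  after f': (1 4 3 2 5)
  after r': (1 2 3 5 4)
  after f': (1 3 4 5 2)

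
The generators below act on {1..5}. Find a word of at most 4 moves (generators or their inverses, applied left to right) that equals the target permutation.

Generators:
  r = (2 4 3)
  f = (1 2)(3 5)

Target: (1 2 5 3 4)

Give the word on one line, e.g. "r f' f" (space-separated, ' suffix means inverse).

r' f'

  after r': (2 3 4)
  after f': (1 2 5 3 4)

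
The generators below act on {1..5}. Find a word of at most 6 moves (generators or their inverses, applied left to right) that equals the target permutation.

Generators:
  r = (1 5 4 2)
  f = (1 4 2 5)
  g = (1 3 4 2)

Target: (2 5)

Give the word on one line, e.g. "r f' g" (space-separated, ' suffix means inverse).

  after f: (1 4 2 5)
  after r: (1 2 4)
  after f: (1 5)
  after r: (1 4 2)
  after f': (2 5)

f r f r f'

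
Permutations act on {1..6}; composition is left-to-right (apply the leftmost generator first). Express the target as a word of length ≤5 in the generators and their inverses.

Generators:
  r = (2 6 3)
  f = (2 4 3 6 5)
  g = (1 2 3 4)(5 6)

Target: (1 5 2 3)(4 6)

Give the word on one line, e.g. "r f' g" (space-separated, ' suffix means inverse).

  after f': (2 5 6 3 4)
  after r: (2 5 3 4 6)
  after g: (1 2 6 3)(4 5)
  after f': (1 5 2 3)(4 6)

f' r g f'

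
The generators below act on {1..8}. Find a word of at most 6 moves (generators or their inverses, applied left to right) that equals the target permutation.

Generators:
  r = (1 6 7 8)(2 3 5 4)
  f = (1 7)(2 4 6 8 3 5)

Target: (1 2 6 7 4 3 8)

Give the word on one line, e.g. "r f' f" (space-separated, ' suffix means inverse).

r' f r' r' f'

  after r': (1 8 7 6)(2 4 5 3)
  after f: (1 3 4 2 6 7 8)
  after r': (1 2)(3 5)
  after r': (1 4 5 2 8 7 6)
  after f': (1 2 6 7 4 3 8)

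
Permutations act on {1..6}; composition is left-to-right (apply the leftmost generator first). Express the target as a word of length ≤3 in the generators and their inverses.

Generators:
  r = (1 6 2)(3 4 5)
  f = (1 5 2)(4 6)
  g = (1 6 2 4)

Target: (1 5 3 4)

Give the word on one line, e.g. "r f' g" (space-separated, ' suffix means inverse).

  after g': (1 4 2 6)
  after r: (1 5 3 4)

g' r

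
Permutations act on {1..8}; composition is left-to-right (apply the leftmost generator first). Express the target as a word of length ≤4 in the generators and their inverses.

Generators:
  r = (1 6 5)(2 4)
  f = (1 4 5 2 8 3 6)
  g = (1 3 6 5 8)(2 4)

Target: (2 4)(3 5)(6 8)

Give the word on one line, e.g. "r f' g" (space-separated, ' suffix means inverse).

  after r': (1 5 6)(2 4)
  after g': (1 6 8 5 3)
  after r': (2 4)(3 5)(6 8)

r' g' r'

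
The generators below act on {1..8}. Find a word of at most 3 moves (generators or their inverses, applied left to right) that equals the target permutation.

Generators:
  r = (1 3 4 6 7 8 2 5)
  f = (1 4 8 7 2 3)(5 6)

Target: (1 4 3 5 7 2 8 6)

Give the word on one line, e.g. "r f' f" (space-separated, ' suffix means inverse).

f' r

  after f': (1 3 2 7 8 4)(5 6)
  after r: (1 4 3 5 7 2 8 6)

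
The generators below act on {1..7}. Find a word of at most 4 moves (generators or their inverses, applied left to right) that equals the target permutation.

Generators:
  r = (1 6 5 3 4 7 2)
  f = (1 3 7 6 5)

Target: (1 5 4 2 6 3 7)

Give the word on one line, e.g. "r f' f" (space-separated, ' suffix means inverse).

  after r: (1 6 5 3 4 7 2)
  after r: (1 5 4 2 6 3 7)

r r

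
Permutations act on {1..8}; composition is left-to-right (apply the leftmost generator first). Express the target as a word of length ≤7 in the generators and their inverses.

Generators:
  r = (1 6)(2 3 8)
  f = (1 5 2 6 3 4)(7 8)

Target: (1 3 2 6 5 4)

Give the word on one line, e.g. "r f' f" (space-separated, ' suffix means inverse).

  after f': (1 4 3 6 2 5)(7 8)
  after f': (1 3 2)(4 6 5)
  after r: (1 8 2 6 5 4)
  after r: (1 2)(3 8)(4 6 5)
  after r: (1 3 2 6 5 4)

f' f' r r r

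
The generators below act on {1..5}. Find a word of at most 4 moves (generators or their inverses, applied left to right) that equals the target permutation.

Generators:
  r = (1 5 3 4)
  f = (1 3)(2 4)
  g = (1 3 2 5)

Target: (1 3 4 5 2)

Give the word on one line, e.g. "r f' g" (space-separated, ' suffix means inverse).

g f g

  after g: (1 3 2 5)
  after f: (2 5 3 4)
  after g: (1 3 4 5 2)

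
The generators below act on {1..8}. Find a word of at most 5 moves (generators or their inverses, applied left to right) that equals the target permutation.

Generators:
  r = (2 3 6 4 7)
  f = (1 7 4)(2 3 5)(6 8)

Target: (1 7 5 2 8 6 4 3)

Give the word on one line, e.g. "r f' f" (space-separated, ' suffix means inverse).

r r f

  after r: (2 3 6 4 7)
  after r: (2 6 7 3 4)
  after f: (1 7 5 2 8 6 4 3)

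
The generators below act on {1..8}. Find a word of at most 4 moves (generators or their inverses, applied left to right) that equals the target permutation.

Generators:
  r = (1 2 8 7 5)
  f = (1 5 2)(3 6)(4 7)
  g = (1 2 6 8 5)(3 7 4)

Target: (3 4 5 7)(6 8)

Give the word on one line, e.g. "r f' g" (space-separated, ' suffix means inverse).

  after g': (1 5 8 6 2)(3 4 7)
  after r: (3 4 5 7)(6 8)

g' r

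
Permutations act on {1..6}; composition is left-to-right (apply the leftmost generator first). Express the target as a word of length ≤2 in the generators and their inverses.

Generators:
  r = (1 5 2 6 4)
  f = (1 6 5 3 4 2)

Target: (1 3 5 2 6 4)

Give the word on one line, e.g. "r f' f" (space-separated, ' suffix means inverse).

  after r': (1 4 6 2 5)
  after f': (1 3 5 2 6 4)

r' f'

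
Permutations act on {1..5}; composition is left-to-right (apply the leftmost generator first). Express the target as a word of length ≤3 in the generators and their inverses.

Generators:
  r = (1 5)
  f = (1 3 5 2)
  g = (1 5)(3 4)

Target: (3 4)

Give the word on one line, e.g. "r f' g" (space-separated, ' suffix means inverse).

r' g'

  after r': (1 5)
  after g': (3 4)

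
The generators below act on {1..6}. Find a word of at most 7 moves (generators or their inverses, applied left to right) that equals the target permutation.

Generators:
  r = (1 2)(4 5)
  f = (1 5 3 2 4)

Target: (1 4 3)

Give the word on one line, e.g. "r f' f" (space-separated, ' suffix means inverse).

  after f: (1 5 3 2 4)
  after r: (1 4 2 5 3)
  after f: (2 3 5)
  after r': (1 2 3 4 5)
  after f: (1 4 3)

f r f r' f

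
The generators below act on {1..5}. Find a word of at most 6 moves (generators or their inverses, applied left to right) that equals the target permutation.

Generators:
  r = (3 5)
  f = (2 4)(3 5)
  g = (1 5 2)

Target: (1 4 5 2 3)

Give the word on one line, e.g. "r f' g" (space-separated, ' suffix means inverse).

g g f' g g

  after g: (1 5 2)
  after g: (1 2 5)
  after f': (1 4 2 3 5)
  after g: (1 4)(2 3)
  after g: (1 4 5 2 3)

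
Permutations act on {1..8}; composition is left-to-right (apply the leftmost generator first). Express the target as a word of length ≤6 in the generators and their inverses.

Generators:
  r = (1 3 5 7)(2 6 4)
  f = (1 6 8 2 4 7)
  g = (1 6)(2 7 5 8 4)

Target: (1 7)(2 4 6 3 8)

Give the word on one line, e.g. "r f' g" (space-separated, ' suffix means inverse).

g r' g f r'

  after g: (1 6)(2 7 5 8 4)
  after r': (1 2 5 8 6 7 3)
  after g: (1 7 3 6 5 4 2 8)
  after f: (3 8 6 5 7)
  after r': (1 7)(2 4 6 3 8)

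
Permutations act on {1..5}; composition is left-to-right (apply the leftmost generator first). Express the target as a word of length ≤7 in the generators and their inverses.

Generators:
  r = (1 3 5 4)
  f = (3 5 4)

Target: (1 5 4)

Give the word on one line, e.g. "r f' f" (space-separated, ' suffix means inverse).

  after f: (3 5 4)
  after r: (1 3 4 5)
  after f: (1 5)
  after r: (1 4)(3 5)
  after f': (1 5 4)

f r f r f'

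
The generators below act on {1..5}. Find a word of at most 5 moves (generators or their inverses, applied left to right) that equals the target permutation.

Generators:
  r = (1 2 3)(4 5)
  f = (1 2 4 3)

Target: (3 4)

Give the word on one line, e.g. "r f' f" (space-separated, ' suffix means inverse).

r r f

  after r: (1 2 3)(4 5)
  after r: (1 3 2)
  after f: (3 4)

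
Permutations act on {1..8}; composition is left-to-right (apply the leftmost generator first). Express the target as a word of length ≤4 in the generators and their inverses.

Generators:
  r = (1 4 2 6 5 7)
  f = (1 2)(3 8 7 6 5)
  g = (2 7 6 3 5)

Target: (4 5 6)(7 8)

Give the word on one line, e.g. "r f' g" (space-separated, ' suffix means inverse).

  after r': (1 7 5 6 2 4)
  after r': (1 5 2)(4 7 6)
  after g: (1 2)(3 5 7)(4 6)
  after f: (4 5 6)(7 8)

r' r' g f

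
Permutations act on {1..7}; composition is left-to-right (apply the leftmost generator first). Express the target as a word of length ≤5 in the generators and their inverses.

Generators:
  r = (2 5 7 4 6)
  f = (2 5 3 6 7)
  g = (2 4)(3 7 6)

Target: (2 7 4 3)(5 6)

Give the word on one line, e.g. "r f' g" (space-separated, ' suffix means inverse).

g' f r g'

  after g': (2 4)(3 6 7)
  after f: (2 4 5 3 7 6)
  after r: (2 6 5 3 4 7)
  after g': (2 7 4 3)(5 6)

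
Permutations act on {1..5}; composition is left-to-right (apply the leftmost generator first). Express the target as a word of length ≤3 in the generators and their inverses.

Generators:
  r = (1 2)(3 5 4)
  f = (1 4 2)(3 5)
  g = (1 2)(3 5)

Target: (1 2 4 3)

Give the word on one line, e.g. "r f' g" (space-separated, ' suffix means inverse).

  after r: (1 2)(3 5 4)
  after r: (3 4 5)
  after f': (1 2 4 3)

r r f'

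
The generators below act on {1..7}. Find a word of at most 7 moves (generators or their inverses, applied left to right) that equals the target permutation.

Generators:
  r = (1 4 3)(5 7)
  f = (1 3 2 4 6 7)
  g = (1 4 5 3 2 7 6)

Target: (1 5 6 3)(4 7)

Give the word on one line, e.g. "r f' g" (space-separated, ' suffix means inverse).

  after f: (1 3 2 4 6 7)
  after f: (1 2 6)(3 4 7)
  after g: (1 7 2)(3 5)(4 6)
  after r': (1 5 4 6)(2 3 7)
  after f: (1 5 6 3)(4 7)

f f g r' f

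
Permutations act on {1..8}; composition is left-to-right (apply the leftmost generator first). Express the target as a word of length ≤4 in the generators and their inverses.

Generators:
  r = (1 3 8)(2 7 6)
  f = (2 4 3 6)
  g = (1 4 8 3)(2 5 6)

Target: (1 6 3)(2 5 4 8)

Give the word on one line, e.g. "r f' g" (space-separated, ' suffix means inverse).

  after g: (1 4 8 3)(2 5 6)
  after f': (1 2 5 3)(4 8)
  after f': (1 6 3)(2 5 4 8)

g f' f'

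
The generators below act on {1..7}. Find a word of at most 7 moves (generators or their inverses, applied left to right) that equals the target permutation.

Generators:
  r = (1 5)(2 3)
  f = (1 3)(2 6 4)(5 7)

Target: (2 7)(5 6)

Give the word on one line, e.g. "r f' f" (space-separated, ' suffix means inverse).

r f' r f r'

  after r: (1 5)(2 3)
  after f': (1 7 5 3 4 6 2)
  after r: (1 7)(2 5)(3 4 6)
  after f: (1 5 6)(2 7 3)
  after r': (2 7)(5 6)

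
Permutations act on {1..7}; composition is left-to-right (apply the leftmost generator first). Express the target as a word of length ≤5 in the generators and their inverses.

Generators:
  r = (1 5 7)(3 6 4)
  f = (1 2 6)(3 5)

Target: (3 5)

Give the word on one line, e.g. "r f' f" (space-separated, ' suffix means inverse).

  after f': (1 6 2)(3 5)
  after f': (1 2 6)
  after f': (3 5)

f' f' f'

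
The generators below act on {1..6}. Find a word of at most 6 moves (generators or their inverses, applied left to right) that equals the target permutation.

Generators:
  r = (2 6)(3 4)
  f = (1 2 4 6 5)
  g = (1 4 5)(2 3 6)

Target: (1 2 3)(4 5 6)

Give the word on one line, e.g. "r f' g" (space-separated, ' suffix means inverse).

f' r' g r' f

  after f': (1 5 6 4 2)
  after r': (1 5 2)(3 4 6)
  after g: (2 4)(3 5)
  after r': (2 3 5 4 6)
  after f: (1 2 3)(4 5 6)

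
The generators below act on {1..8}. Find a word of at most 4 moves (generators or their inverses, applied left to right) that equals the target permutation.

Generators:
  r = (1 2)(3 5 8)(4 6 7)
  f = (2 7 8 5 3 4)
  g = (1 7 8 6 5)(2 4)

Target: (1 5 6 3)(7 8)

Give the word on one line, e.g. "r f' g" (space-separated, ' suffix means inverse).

r r f' g'

  after r: (1 2)(3 5 8)(4 6 7)
  after r: (3 8 5)(4 7 6)
  after f': (2 4)(3 7 6)
  after g': (1 5 6 3)(7 8)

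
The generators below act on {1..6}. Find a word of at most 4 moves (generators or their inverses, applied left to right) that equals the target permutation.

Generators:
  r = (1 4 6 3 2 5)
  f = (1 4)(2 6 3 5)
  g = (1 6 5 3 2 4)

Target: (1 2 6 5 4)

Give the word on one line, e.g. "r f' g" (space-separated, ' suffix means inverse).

  after r: (1 4 6 3 2 5)
  after g': (1 2 6 5 4)

r g'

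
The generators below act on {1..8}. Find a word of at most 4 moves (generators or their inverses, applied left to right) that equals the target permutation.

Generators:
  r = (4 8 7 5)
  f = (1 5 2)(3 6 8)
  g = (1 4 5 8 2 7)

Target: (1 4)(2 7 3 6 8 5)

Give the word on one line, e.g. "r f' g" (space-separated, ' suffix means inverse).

r g f

  after r: (4 8 7 5)
  after g: (1 4 2 7 8)
  after f: (1 4)(2 7 3 6 8 5)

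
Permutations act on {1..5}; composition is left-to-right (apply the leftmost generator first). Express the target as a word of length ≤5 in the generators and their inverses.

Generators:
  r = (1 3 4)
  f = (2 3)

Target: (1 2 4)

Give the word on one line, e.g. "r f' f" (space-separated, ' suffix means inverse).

  after f: (2 3)
  after r: (1 3 2 4)
  after f: (1 2 4)

f r f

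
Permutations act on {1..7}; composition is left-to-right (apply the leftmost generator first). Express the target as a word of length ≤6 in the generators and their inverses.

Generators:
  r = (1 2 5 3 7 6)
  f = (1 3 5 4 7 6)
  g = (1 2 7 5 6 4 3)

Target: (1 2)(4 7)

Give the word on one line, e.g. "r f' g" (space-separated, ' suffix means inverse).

g' f' g' f' g

  after g': (1 3 4 6 5 7 2)
  after f': (2 6 3 5 4 7)
  after g': (1 3 7)(2 5 6 4)
  after f': (2 3 4)(5 7 6)
  after g: (1 2)(4 7)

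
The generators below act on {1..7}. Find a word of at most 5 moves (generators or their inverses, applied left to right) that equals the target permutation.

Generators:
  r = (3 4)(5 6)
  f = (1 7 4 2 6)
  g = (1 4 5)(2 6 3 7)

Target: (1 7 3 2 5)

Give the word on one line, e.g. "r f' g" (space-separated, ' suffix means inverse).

r' f r

  after r': (3 4)(5 6)
  after f: (1 7 4 3 2 6 5)
  after r: (1 7 3 2 5)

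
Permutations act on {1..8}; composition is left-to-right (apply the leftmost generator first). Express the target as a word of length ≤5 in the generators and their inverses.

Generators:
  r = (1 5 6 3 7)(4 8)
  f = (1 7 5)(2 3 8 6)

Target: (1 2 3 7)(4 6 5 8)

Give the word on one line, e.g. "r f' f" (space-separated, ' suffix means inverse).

r' r' r' f

  after r': (1 7 3 6 5)(4 8)
  after r': (1 3 5 7 6)
  after r': (1 6 7 5 3)(4 8)
  after f: (1 2 3 7)(4 6 5 8)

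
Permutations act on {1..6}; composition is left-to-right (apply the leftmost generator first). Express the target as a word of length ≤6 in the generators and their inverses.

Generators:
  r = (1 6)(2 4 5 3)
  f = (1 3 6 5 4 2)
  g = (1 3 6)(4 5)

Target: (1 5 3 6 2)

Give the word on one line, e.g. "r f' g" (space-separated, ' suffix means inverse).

  after g': (1 6 3)(4 5)
  after r': (2 3 6 5)
  after g: (1 3)(2 6 4 5)
  after r': (1 5 3 6 2)

g' r' g r'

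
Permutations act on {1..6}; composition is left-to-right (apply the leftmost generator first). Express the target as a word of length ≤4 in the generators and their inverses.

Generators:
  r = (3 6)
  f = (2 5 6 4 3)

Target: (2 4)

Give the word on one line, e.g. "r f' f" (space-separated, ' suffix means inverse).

  after f': (2 3 4 6 5)
  after r: (2 6 5)(3 4)
  after f: (2 4)

f' r f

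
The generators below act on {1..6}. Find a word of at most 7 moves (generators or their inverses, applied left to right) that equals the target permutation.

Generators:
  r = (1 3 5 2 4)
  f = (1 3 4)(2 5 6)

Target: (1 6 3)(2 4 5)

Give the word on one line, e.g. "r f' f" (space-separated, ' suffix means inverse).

  after r: (1 3 5 2 4)
  after r: (1 5 4 3 2)
  after f: (1 6 2 3 5)
  after r': (1 6 5 4 2)
  after r': (1 6 3)(2 4 5)

r r f r' r'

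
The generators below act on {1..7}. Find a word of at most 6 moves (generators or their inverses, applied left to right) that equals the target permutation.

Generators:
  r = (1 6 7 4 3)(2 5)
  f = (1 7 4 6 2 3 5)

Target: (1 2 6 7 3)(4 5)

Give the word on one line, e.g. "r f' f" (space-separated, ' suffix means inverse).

f r' r' f' r

  after f: (1 7 4 6 2 3 5)
  after r': (1 6 5 3 2 4)
  after r': (2 7 6)(3 5 4)
  after f': (1 5 7 4 2)
  after r: (1 2 6 7 3)(4 5)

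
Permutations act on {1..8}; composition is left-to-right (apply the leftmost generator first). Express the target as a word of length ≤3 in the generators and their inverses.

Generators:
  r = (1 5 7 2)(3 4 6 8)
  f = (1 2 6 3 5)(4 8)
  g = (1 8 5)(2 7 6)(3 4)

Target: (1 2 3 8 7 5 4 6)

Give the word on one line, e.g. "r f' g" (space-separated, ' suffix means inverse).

g' r r

  after g': (1 5 8)(2 6 7)(3 4)
  after r: (1 7)(2 8 5 3 6)
  after r: (1 2 3 8 7 5 4 6)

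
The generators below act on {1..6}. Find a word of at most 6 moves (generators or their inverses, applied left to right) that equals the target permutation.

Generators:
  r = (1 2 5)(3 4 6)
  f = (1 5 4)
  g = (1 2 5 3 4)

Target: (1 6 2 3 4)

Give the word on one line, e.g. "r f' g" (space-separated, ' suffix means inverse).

f' r' f' r'

  after f': (1 4 5)
  after r': (1 3 6 4 2)
  after f': (1 3 6 5)(2 4)
  after r': (1 6 2 3 4)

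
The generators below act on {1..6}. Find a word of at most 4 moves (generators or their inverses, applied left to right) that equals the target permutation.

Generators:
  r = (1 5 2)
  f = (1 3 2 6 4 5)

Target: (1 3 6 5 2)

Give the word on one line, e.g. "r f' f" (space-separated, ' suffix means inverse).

f' r' f r

  after f': (1 5 4 6 2 3)
  after r': (2 3)(4 6 5)
  after f: (1 3 6)
  after r: (1 3 6 5 2)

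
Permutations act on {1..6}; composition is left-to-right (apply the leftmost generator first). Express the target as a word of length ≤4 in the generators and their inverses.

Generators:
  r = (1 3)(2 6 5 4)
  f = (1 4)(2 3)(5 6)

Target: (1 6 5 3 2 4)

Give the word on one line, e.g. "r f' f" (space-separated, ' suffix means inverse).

  after r: (1 3)(2 6 5 4)
  after f: (1 2 5)(3 4)
  after r: (1 6 5 3 2 4)

r f r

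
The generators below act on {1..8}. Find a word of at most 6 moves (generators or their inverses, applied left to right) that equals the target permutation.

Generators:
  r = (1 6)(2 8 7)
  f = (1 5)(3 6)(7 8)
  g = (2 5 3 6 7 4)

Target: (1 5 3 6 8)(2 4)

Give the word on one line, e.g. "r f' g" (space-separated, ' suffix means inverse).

f' r f g f'

  after f': (1 5)(3 6)(7 8)
  after r: (1 5 6 3)(2 8)
  after f: (2 7 8)(3 5)
  after g: (2 4)(5 6 7 8)
  after f': (1 5 3 6 8)(2 4)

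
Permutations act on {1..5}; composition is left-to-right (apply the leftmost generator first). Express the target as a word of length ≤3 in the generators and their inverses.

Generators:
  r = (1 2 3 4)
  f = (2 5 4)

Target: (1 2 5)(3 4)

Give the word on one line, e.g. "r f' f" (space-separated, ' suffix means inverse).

f' f' r

  after f': (2 4 5)
  after f': (2 5 4)
  after r: (1 2 5)(3 4)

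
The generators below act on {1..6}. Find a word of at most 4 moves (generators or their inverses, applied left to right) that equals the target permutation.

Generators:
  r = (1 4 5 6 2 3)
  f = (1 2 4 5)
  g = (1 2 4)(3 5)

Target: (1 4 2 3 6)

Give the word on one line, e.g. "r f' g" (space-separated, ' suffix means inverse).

r r f r

  after r: (1 4 5 6 2 3)
  after r: (1 5 2)(3 4 6)
  after f: (3 5 4 6)
  after r: (1 4 2 3 6)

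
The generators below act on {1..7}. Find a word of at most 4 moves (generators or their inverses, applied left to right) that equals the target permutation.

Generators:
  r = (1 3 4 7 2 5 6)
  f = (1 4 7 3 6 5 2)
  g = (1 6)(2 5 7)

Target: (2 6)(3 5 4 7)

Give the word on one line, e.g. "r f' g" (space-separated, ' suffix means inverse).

  after r: (1 3 4 7 2 5 6)
  after g': (1 3 4 5)
  after f: (1 6 5 4 2)(3 7)
  after g': (2 6)(3 5 4 7)

r g' f g'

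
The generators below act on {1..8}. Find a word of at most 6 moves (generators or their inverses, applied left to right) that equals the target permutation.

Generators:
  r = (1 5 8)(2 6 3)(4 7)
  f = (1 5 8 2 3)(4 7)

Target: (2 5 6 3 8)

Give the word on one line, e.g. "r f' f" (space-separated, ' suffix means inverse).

f f r' r'

  after f: (1 5 8 2 3)(4 7)
  after f: (1 8 3 5 2)
  after r': (1 5 3)(2 8 6)(4 7)
  after r': (2 5 6 3 8)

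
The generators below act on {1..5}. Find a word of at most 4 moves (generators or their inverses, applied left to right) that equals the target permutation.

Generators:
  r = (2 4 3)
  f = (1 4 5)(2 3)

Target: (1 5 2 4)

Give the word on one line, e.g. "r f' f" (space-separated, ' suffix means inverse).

f' r'

  after f': (1 5 4)(2 3)
  after r': (1 5 2 4)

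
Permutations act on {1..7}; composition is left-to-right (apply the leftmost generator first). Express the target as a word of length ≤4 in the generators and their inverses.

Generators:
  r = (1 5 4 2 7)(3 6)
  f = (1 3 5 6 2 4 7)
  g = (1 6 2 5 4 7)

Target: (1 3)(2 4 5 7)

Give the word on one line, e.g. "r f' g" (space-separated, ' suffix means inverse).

  after r: (1 5 4 2 7)(3 6)
  after g': (1 2 4 6 3)
  after g': (1 6 3 7 4)(2 5)
  after r: (1 3)(2 4 5 7)

r g' g' r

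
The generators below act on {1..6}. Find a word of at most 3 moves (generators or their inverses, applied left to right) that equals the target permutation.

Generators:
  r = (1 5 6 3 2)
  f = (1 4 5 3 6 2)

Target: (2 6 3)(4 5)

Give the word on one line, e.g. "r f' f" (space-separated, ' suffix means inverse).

r' f

  after r': (1 2 3 6 5)
  after f: (2 6 3)(4 5)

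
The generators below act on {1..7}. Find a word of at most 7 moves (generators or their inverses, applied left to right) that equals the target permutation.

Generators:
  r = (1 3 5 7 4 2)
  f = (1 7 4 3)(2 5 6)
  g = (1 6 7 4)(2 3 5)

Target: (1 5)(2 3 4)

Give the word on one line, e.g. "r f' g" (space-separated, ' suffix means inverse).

f f r' g' f'

  after f: (1 7 4 3)(2 5 6)
  after f: (1 4)(2 6 5)(3 7)
  after r': (1 7)(2 6 3 5 4)
  after g': (1 6 2)(4 5 7)
  after f': (1 5)(2 3 4)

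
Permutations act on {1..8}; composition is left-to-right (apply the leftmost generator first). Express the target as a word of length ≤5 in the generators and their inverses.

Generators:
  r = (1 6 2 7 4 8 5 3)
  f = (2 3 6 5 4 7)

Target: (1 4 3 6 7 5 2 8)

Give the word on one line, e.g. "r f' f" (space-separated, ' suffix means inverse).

  after f': (2 7 4 5 6 3)
  after r': (1 3 6 5)(4 8)
  after f': (1 2 7 4 8 5)
  after r: (1 7 8 3)(2 4 5 6)
  after r: (1 4 3 6 7 5 2 8)

f' r' f' r r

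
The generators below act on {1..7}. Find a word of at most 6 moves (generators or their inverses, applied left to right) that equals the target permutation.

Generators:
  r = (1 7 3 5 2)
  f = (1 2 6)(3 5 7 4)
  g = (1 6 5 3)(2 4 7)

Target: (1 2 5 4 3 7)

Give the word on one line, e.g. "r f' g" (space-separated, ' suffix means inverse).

  after f': (1 6 2)(3 4 7 5)
  after f': (1 2 6)(3 7)(4 5)
  after g': (1 7 5 2)(3 4 6)
  after g': (1 4)(2 3)(5 7 6)
  after g': (1 2 5 4 3 7)

f' f' g' g' g'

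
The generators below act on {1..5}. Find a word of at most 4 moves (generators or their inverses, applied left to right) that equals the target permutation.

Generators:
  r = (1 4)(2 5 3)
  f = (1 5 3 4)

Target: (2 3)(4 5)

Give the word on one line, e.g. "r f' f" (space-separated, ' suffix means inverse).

  after f': (1 4 3 5)
  after r': (2 3)(4 5)

f' r'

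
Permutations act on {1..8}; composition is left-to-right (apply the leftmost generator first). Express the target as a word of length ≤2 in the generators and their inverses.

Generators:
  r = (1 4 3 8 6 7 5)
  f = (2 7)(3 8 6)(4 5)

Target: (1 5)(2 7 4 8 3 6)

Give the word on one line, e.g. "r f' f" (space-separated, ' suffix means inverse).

r f

  after r: (1 4 3 8 6 7 5)
  after f: (1 5)(2 7 4 8 3 6)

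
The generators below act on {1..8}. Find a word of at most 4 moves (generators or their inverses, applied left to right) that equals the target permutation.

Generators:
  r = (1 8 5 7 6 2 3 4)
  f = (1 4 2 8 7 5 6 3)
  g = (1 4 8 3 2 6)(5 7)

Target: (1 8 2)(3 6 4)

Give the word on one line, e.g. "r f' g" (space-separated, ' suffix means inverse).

  after g: (1 4 8 3 2 6)(5 7)
  after g: (1 8 2)(3 6 4)

g g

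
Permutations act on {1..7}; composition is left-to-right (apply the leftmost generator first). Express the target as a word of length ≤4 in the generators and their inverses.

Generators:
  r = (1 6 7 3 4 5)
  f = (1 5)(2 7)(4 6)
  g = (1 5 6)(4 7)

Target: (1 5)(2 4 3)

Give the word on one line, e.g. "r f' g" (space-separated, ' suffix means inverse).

  after r': (1 5 4 3 7 6)
  after f: (2 7 4 3)(5 6)
  after g: (1 5)(2 4 3)

r' f g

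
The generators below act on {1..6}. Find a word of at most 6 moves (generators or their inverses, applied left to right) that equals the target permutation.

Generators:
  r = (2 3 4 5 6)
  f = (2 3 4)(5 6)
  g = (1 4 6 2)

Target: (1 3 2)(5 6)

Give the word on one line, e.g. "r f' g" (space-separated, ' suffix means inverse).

f r' g f'

  after f: (2 3 4)(5 6)
  after r': (4 6)
  after g: (1 4 2)
  after f': (1 3 2)(5 6)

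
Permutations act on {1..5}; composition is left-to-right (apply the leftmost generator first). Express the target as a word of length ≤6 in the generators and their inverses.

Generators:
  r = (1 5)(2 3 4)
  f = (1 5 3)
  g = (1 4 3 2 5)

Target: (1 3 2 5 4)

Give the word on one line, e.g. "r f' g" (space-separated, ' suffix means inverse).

  after g': (1 5 2 3 4)
  after r: (2 4 5 3)
  after f': (1 3 2 4)
  after r: (1 4 5)
  after g: (1 3 2 5 4)

g' r f' r g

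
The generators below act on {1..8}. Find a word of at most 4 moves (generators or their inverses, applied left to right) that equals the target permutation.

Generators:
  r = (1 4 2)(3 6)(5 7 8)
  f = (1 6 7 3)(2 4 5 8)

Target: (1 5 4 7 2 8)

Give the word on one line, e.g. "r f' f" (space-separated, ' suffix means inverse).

  after r': (1 2 4)(3 6)(5 8 7)
  after f': (1 8 6 7 4 3)
  after f': (1 5 4 7 2 8)

r' f' f'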